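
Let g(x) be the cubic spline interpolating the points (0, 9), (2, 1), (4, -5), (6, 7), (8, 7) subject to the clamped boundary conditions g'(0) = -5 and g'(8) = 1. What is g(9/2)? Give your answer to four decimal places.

-2.7617

With M_i denoting the second derivative at x_i, h_i = 2, 2, 2, 2, and Δ_i = (y_(i+1) − y_i)/h_i = -4, -3, 6, 0:
  2·M_0 + 8·M_1 + 2·M_2 = 6(Δ_1 - Δ_0) = 6
  2·M_1 + 8·M_2 + 2·M_3 = 6(Δ_2 - Δ_1) = 54
  2·M_2 + 8·M_3 + 2·M_4 = 6(Δ_3 - Δ_2) = -36
Clamped end conditions give two more equations: 2h_0·M_0 + h_0·M_1 = 6(Δ_0 - g'(0)) = 6 and h_3·M_3 + 2h_3·M_4 = 6(g'(8) - Δ_3) = 6.
Solving: M_0 = 21/8, M_1 = -9/4, M_2 = 75/8, M_3 = -33/4, M_4 = 45/8.
On [4, 6], g(x) = -5 + 5/2·(x - 4) + 75/16·(x - 4)² - 47/32·(x - 4)³.
With (x - 4) = 1/2: g(9/2) = -707/256.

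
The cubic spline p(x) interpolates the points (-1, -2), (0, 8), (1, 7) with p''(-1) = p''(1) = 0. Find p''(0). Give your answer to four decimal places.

Let M_i = p''(x_i). Step sizes h_i = 1, 1; slopes of the chords Δ_i = (y_(i+1) - y_i)/h_i = 10, -1.
  1·M_0 + 4·M_1 + 1·M_2 = 6(Δ_1 - Δ_0) = -66
Natural end conditions: M_0 = M_2 = 0.
Forward elimination and back-substitution give M_0 = 0, M_1 = -33/2, M_2 = 0.

-16.5000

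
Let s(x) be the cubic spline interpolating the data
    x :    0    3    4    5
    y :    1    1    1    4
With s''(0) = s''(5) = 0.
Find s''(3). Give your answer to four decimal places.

-0.5806

Write σ_i for s''(x_i). With h_i = 3, 1, 1 and divided differences Δ_i = 0, 0, 3, the continuity of s' gives the tridiagonal system
  3·σ_0 + 8·σ_1 + 1·σ_2 = 6(Δ_1 - Δ_0) = 0
  1·σ_1 + 4·σ_2 + 1·σ_3 = 6(Δ_2 - Δ_1) = 18
Natural end conditions: σ_0 = σ_3 = 0.
Solving: σ_0 = 0, σ_1 = -18/31, σ_2 = 144/31, σ_3 = 0.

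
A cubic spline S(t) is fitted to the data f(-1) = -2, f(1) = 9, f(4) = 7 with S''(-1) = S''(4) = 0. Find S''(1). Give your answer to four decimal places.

Put m_i = S'' at the i-th knot. Here h = (2, 3) and Δ = (11/2, -2/3), so the interior equations h_(i-1)·m_(i-1) + 2(h_(i-1)+h_i)·m_i + h_i·m_(i+1) = 6(Δ_i − Δ_(i-1)) read
  2·m_0 + 10·m_1 + 3·m_2 = 6(Δ_1 - Δ_0) = -37
Natural end conditions: m_0 = m_2 = 0.
Solving the tridiagonal system: m_0 = 0, m_1 = -37/10, m_2 = 0.

-3.7000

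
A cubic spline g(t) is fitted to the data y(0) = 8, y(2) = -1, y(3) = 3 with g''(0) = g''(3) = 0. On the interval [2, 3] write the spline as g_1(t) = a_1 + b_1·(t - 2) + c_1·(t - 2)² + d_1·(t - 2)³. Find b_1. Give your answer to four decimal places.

1.1667

Let m_i = g''(x_i). Step sizes h_i = 2, 1; slopes of the chords Δ_i = (y_(i+1) - y_i)/h_i = -9/2, 4.
  2·m_0 + 6·m_1 + 1·m_2 = 6(Δ_1 - Δ_0) = 51
Natural end conditions: m_0 = m_2 = 0.
Hence m_0 = 0, m_1 = 17/2, m_2 = 0.
On [2, 3], with g_1(t) = a_1 + b_1·(t - 2) + c_1·(t - 2)² + d_1·(t - 2)³: c_1 = m_1/2 = 17/4, d_1 = (m_2 - m_1)/(6h_1) = -17/12, b_1 = Δ_1 - h_1(2m_1 + m_2)/6 = 7/6.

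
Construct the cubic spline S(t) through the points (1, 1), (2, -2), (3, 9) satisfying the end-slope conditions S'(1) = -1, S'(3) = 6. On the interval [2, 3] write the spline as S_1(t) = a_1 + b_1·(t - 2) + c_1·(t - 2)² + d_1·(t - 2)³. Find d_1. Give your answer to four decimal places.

-11.2500

Let σ_i = S''(x_i). Step sizes h_i = 1, 1; slopes of the chords Δ_i = (y_(i+1) - y_i)/h_i = -3, 11.
  1·σ_0 + 4·σ_1 + 1·σ_2 = 6(Δ_1 - Δ_0) = 84
Clamped end conditions give two more equations: 2h_0·σ_0 + h_0·σ_1 = 6(Δ_0 - S'(1)) = -12 and h_1·σ_1 + 2h_1·σ_2 = 6(S'(3) - Δ_1) = -30.
Forward elimination and back-substitution give σ_0 = -47/2, σ_1 = 35, σ_2 = -65/2.
On [2, 3], with S_1(t) = a_1 + b_1·(t - 2) + c_1·(t - 2)² + d_1·(t - 2)³: c_1 = σ_1/2 = 35/2, d_1 = (σ_2 - σ_1)/(6h_1) = -45/4, b_1 = Δ_1 - h_1(2σ_1 + σ_2)/6 = 19/4.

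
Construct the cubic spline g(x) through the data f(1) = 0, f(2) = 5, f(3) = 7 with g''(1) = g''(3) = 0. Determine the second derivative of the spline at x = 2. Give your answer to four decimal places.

-4.5000

Put m_i = g'' at the i-th knot. Here h = (1, 1) and Δ = (5, 2), so the interior equations h_(i-1)·m_(i-1) + 2(h_(i-1)+h_i)·m_i + h_i·m_(i+1) = 6(Δ_i − Δ_(i-1)) read
  1·m_0 + 4·m_1 + 1·m_2 = 6(Δ_1 - Δ_0) = -18
Natural end conditions: m_0 = m_2 = 0.
Solving the tridiagonal system: m_0 = 0, m_1 = -9/2, m_2 = 0.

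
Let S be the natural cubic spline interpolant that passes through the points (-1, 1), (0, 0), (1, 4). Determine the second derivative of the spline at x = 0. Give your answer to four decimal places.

Put M_i = S'' at the i-th knot. Here h = (1, 1) and Δ = (-1, 4), so the interior equations h_(i-1)·M_(i-1) + 2(h_(i-1)+h_i)·M_i + h_i·M_(i+1) = 6(Δ_i − Δ_(i-1)) read
  1·M_0 + 4·M_1 + 1·M_2 = 6(Δ_1 - Δ_0) = 30
Natural end conditions: M_0 = M_2 = 0.
Solving the tridiagonal system: M_0 = 0, M_1 = 15/2, M_2 = 0.

7.5000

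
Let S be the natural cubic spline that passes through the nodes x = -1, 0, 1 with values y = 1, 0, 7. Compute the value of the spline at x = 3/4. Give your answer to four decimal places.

Let M_i = S''(x_i). Step sizes h_i = 1, 1; slopes of the chords Δ_i = (y_(i+1) - y_i)/h_i = -1, 7.
  1·M_0 + 4·M_1 + 1·M_2 = 6(Δ_1 - Δ_0) = 48
Natural end conditions: M_0 = M_2 = 0.
Forward elimination and back-substitution give M_0 = 0, M_1 = 12, M_2 = 0.
On [0, 1], S(x) = 0 + 3·x + 6·x² - 2·x³.
With x = 3/4: S(3/4) = 153/32.

4.7813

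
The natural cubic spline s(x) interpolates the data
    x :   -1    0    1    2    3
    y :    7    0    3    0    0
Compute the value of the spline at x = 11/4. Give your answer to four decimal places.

With σ_i denoting the second derivative at x_i, h_i = 1, 1, 1, 1, and Δ_i = (y_(i+1) − y_i)/h_i = -7, 3, -3, 0:
  1·σ_0 + 4·σ_1 + 1·σ_2 = 6(Δ_1 - Δ_0) = 60
  1·σ_1 + 4·σ_2 + 1·σ_3 = 6(Δ_2 - Δ_1) = -36
  1·σ_2 + 4·σ_3 + 1·σ_4 = 6(Δ_3 - Δ_2) = 18
Natural end conditions: σ_0 = σ_4 = 0.
Forward elimination and back-substitution give σ_0 = 0, σ_1 = 531/28, σ_2 = -111/7, σ_3 = 237/28, σ_4 = 0.
On [2, 3], s(x) = 0 - 79/28·(x - 2) + 237/56·(x - 2)² - 79/56·(x - 2)³.
With (x - 2) = 3/4: s(11/4) = -1185/3584.

-0.3306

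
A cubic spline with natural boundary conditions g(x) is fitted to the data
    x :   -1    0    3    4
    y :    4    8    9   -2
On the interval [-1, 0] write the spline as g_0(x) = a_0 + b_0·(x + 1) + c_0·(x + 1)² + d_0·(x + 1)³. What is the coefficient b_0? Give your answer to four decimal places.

3.9152

Let m_i = g''(x_i). Step sizes h_i = 1, 3, 1; slopes of the chords Δ_i = (y_(i+1) - y_i)/h_i = 4, 1/3, -11.
  1·m_0 + 8·m_1 + 3·m_2 = 6(Δ_1 - Δ_0) = -22
  3·m_1 + 8·m_2 + 1·m_3 = 6(Δ_2 - Δ_1) = -68
Natural end conditions: m_0 = m_3 = 0.
Hence m_0 = 0, m_1 = 28/55, m_2 = -478/55, m_3 = 0.
On [-1, 0], with g_0(x) = a_0 + b_0·(x + 1) + c_0·(x + 1)² + d_0·(x + 1)³: c_0 = m_0/2 = 0, d_0 = (m_1 - m_0)/(6h_0) = 14/165, b_0 = Δ_0 - h_0(2m_0 + m_1)/6 = 646/165.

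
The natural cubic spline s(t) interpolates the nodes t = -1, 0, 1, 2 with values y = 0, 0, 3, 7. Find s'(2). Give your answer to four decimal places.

Put M_i = s'' at the i-th knot. Here h = (1, 1, 1) and Δ = (0, 3, 4), so the interior equations h_(i-1)·M_(i-1) + 2(h_(i-1)+h_i)·M_i + h_i·M_(i+1) = 6(Δ_i − Δ_(i-1)) read
  1·M_0 + 4·M_1 + 1·M_2 = 6(Δ_1 - Δ_0) = 18
  1·M_1 + 4·M_2 + 1·M_3 = 6(Δ_2 - Δ_1) = 6
Natural end conditions: M_0 = M_3 = 0.
Solving the tridiagonal system: M_0 = 0, M_1 = 22/5, M_2 = 2/5, M_3 = 0.
On [1, 2], s'(t) = b_2 + 2c_2·(t - 1) + 3d_2·(t - 1)² with b_2 = Δ_2 - h_2(2M_2 + M_3)/6 = 58/15, c_2 = M_2/2 = 1/5, d_2 = (M_3 - M_2)/(6h_2) = -1/15. So s'(2) = 61/15.

4.0667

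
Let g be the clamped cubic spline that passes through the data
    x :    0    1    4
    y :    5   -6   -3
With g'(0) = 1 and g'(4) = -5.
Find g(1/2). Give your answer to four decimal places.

1.0938

Write m_i for g''(x_i). With h_i = 1, 3 and divided differences Δ_i = -11, 1, the continuity of g' gives the tridiagonal system
  1·m_0 + 8·m_1 + 3·m_2 = 6(Δ_1 - Δ_0) = 72
Clamped end conditions give two more equations: 2h_0·m_0 + h_0·m_1 = 6(Δ_0 - g'(0)) = -72 and h_1·m_1 + 2h_1·m_2 = 6(g'(4) - Δ_1) = -36.
Forward elimination and back-substitution give m_0 = -93/2, m_1 = 21, m_2 = -33/2.
On [0, 1], g(x) = 5 + 1·x - 93/4·x² + 45/4·x³.
With x = 1/2: g(1/2) = 35/32.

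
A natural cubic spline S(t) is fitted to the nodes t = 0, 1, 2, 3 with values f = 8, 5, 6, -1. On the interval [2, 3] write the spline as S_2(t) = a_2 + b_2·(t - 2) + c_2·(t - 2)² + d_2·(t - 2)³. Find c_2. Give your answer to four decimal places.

Write σ_i for S''(x_i). With h_i = 1, 1, 1 and divided differences Δ_i = -3, 1, -7, the continuity of S' gives the tridiagonal system
  1·σ_0 + 4·σ_1 + 1·σ_2 = 6(Δ_1 - Δ_0) = 24
  1·σ_1 + 4·σ_2 + 1·σ_3 = 6(Δ_2 - Δ_1) = -48
Natural end conditions: σ_0 = σ_3 = 0.
Solving the tridiagonal system: σ_0 = 0, σ_1 = 48/5, σ_2 = -72/5, σ_3 = 0.
On [2, 3], with S_2(t) = a_2 + b_2·(t - 2) + c_2·(t - 2)² + d_2·(t - 2)³: c_2 = σ_2/2 = -36/5, d_2 = (σ_3 - σ_2)/(6h_2) = 12/5, b_2 = Δ_2 - h_2(2σ_2 + σ_3)/6 = -11/5.

-7.2000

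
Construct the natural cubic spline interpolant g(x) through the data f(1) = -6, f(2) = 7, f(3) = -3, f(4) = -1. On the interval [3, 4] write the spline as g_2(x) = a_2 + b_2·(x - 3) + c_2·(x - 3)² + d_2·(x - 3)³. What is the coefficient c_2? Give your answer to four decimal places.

With M_i denoting the second derivative at x_i, h_i = 1, 1, 1, and Δ_i = (y_(i+1) − y_i)/h_i = 13, -10, 2:
  1·M_0 + 4·M_1 + 1·M_2 = 6(Δ_1 - Δ_0) = -138
  1·M_1 + 4·M_2 + 1·M_3 = 6(Δ_2 - Δ_1) = 72
Natural end conditions: M_0 = M_3 = 0.
Solving the tridiagonal system: M_0 = 0, M_1 = -208/5, M_2 = 142/5, M_3 = 0.
On [3, 4], with g_2(x) = a_2 + b_2·(x - 3) + c_2·(x - 3)² + d_2·(x - 3)³: c_2 = M_2/2 = 71/5, d_2 = (M_3 - M_2)/(6h_2) = -71/15, b_2 = Δ_2 - h_2(2M_2 + M_3)/6 = -112/15.

14.2000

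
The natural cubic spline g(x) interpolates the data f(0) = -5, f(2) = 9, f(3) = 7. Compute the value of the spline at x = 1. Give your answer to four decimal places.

4.2500

With M_i denoting the second derivative at x_i, h_i = 2, 1, and Δ_i = (y_(i+1) − y_i)/h_i = 7, -2:
  2·M_0 + 6·M_1 + 1·M_2 = 6(Δ_1 - Δ_0) = -54
Natural end conditions: M_0 = M_2 = 0.
Hence M_0 = 0, M_1 = -9, M_2 = 0.
On [0, 2], g(x) = -5 + 10·x + 0·x² - 3/4·x³.
With x = 1: g(1) = 17/4.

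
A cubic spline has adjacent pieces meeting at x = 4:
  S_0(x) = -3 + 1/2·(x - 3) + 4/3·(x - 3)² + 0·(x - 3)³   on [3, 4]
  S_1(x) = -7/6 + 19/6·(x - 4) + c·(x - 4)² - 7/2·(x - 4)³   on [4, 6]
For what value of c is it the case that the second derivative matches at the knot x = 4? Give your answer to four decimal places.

S_0''(x) = 8/3 + 0·(x - 3), so S_0''(4) = 8/3. On the right, S_1''(4) = 2c, so c = 4/3.

1.3333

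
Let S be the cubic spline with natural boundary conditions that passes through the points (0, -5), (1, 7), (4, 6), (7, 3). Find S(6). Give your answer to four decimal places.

3.0294

Write M_i for S''(x_i). With h_i = 1, 3, 3 and divided differences Δ_i = 12, -1/3, -1, the continuity of S' gives the tridiagonal system
  1·M_0 + 8·M_1 + 3·M_2 = 6(Δ_1 - Δ_0) = -74
  3·M_1 + 12·M_2 + 3·M_3 = 6(Δ_2 - Δ_1) = -4
Natural end conditions: M_0 = M_3 = 0.
Solving the tridiagonal system: M_0 = 0, M_1 = -292/29, M_2 = 190/87, M_3 = 0.
On [4, 7], S(t) = 6 - 277/87·(t - 4) + 95/87·(t - 4)² - 95/783·(t - 4)³.
With (t - 4) = 2: S(6) = 2372/783.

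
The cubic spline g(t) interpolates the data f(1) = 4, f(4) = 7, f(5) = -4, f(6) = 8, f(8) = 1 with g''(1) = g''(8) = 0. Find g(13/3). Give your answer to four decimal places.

2.0630

Let m_i = g''(x_i). Step sizes h_i = 3, 1, 1, 2; slopes of the chords Δ_i = (y_(i+1) - y_i)/h_i = 1, -11, 12, -7/2.
  3·m_0 + 8·m_1 + 1·m_2 = 6(Δ_1 - Δ_0) = -72
  1·m_1 + 4·m_2 + 1·m_3 = 6(Δ_2 - Δ_1) = 138
  1·m_2 + 6·m_3 + 2·m_4 = 6(Δ_3 - Δ_2) = -93
Natural end conditions: m_0 = m_4 = 0.
Solving the tridiagonal system: m_0 = 0, m_1 = -2577/178, m_2 = 3900/89, m_3 = -4059/178, m_4 = 0.
On [4, 5], g(t) = 7 - 2399/178·(t - 4) - 2577/356·(t - 4)² + 3459/356·(t - 4)³.
With (t - 4) = 1/3: g(13/3) = 3305/1602.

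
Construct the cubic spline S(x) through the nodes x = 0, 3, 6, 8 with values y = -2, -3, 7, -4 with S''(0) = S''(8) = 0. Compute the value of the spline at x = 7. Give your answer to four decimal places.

3.0811

Put m_i = S'' at the i-th knot. Here h = (3, 3, 2) and Δ = (-1/3, 10/3, -11/2), so the interior equations h_(i-1)·m_(i-1) + 2(h_(i-1)+h_i)·m_i + h_i·m_(i+1) = 6(Δ_i − Δ_(i-1)) read
  3·m_0 + 12·m_1 + 3·m_2 = 6(Δ_1 - Δ_0) = 22
  3·m_1 + 10·m_2 + 2·m_3 = 6(Δ_2 - Δ_1) = -53
Natural end conditions: m_0 = m_3 = 0.
Hence m_0 = 0, m_1 = 379/111, m_2 = -234/37, m_3 = 0.
On [6, 8], S(x) = 7 - 95/74·(x - 6) - 117/37·(x - 6)² + 39/74·(x - 6)³.
With (x - 6) = 1: S(7) = 114/37.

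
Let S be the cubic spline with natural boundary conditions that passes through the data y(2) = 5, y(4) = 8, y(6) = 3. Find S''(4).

-3

Let σ_i = S''(x_i). Step sizes h_i = 2, 2; slopes of the chords Δ_i = (y_(i+1) - y_i)/h_i = 3/2, -5/2.
  2·σ_0 + 8·σ_1 + 2·σ_2 = 6(Δ_1 - Δ_0) = -24
Natural end conditions: σ_0 = σ_2 = 0.
Hence σ_0 = 0, σ_1 = -3, σ_2 = 0.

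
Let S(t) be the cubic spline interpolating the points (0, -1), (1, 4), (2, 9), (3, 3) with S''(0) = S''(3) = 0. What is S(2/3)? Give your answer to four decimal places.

2.0617

Write M_i for S''(x_i). With h_i = 1, 1, 1 and divided differences Δ_i = 5, 5, -6, the continuity of S' gives the tridiagonal system
  1·M_0 + 4·M_1 + 1·M_2 = 6(Δ_1 - Δ_0) = 0
  1·M_1 + 4·M_2 + 1·M_3 = 6(Δ_2 - Δ_1) = -66
Natural end conditions: M_0 = M_3 = 0.
Forward elimination and back-substitution give M_0 = 0, M_1 = 22/5, M_2 = -88/5, M_3 = 0.
On [0, 1], S(t) = -1 + 64/15·t + 0·t² + 11/15·t³.
With t = 2/3: S(2/3) = 167/81.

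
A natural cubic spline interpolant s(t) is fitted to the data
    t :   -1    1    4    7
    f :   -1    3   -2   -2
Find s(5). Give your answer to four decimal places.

-2.8308

With M_i denoting the second derivative at x_i, h_i = 2, 3, 3, and Δ_i = (y_(i+1) − y_i)/h_i = 2, -5/3, 0:
  2·M_0 + 10·M_1 + 3·M_2 = 6(Δ_1 - Δ_0) = -22
  3·M_1 + 12·M_2 + 3·M_3 = 6(Δ_2 - Δ_1) = 10
Natural end conditions: M_0 = M_3 = 0.
Forward elimination and back-substitution give M_0 = 0, M_1 = -98/37, M_2 = 166/111, M_3 = 0.
On [4, 7], s(t) = -2 - 166/111·(t - 4) + 83/111·(t - 4)² - 83/999·(t - 4)³.
With (t - 4) = 1: s(5) = -2828/999.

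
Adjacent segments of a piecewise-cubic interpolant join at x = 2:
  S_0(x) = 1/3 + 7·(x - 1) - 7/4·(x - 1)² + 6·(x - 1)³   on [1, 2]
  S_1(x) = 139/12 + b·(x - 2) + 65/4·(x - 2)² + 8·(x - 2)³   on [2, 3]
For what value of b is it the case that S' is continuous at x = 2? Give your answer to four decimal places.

21.5000

S_0'(x) = 7 - 7/2·(x - 1) + 18·(x - 1)², so S_0'(2) = 43/2. On the right, S_1'(2) = b, so b = 43/2.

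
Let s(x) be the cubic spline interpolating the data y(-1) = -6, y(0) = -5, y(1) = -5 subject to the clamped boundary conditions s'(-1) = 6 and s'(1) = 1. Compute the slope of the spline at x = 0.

Put m_i = s'' at the i-th knot. Here h = (1, 1) and Δ = (1, 0), so the interior equations h_(i-1)·m_(i-1) + 2(h_(i-1)+h_i)·m_i + h_i·m_(i+1) = 6(Δ_i − Δ_(i-1)) read
  1·m_0 + 4·m_1 + 1·m_2 = 6(Δ_1 - Δ_0) = -6
Clamped end conditions give two more equations: 2h_0·m_0 + h_0·m_1 = 6(Δ_0 - s'(-1)) = -30 and h_1·m_1 + 2h_1·m_2 = 6(s'(1) - Δ_1) = 6.
Forward elimination and back-substitution give m_0 = -16, m_1 = 2, m_2 = 2.
On [0, 1], s'(x) = b_1 + 2c_1·x + 3d_1·x² with b_1 = Δ_1 - h_1(2m_1 + m_2)/6 = -1, c_1 = m_1/2 = 1, d_1 = (m_2 - m_1)/(6h_1) = 0. So s'(0) = -1.

-1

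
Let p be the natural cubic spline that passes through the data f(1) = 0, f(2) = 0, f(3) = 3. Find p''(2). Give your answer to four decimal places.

4.5000

Let σ_i = p''(x_i). Step sizes h_i = 1, 1; slopes of the chords Δ_i = (y_(i+1) - y_i)/h_i = 0, 3.
  1·σ_0 + 4·σ_1 + 1·σ_2 = 6(Δ_1 - Δ_0) = 18
Natural end conditions: σ_0 = σ_2 = 0.
Hence σ_0 = 0, σ_1 = 9/2, σ_2 = 0.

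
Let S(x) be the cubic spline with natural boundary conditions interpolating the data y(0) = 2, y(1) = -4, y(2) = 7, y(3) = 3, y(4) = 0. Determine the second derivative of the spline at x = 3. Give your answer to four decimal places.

9.8571

With M_i denoting the second derivative at x_i, h_i = 1, 1, 1, 1, and Δ_i = (y_(i+1) − y_i)/h_i = -6, 11, -4, -3:
  1·M_0 + 4·M_1 + 1·M_2 = 6(Δ_1 - Δ_0) = 102
  1·M_1 + 4·M_2 + 1·M_3 = 6(Δ_2 - Δ_1) = -90
  1·M_2 + 4·M_3 + 1·M_4 = 6(Δ_3 - Δ_2) = 6
Natural end conditions: M_0 = M_4 = 0.
Solving the tridiagonal system: M_0 = 0, M_1 = 237/7, M_2 = -234/7, M_3 = 69/7, M_4 = 0.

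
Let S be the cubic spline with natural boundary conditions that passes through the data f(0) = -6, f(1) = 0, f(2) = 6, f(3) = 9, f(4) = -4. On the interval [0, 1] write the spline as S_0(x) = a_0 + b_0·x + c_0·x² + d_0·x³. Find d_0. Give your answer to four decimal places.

-0.0714

With σ_i denoting the second derivative at x_i, h_i = 1, 1, 1, 1, and Δ_i = (y_(i+1) − y_i)/h_i = 6, 6, 3, -13:
  1·σ_0 + 4·σ_1 + 1·σ_2 = 6(Δ_1 - Δ_0) = 0
  1·σ_1 + 4·σ_2 + 1·σ_3 = 6(Δ_2 - Δ_1) = -18
  1·σ_2 + 4·σ_3 + 1·σ_4 = 6(Δ_3 - Δ_2) = -96
Natural end conditions: σ_0 = σ_4 = 0.
Solving the tridiagonal system: σ_0 = 0, σ_1 = -3/7, σ_2 = 12/7, σ_3 = -171/7, σ_4 = 0.
On [0, 1], with S_0(x) = a_0 + b_0·x + c_0·x² + d_0·x³: c_0 = σ_0/2 = 0, d_0 = (σ_1 - σ_0)/(6h_0) = -1/14, b_0 = Δ_0 - h_0(2σ_0 + σ_1)/6 = 85/14.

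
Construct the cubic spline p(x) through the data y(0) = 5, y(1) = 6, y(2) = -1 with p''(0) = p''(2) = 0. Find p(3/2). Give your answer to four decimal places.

Write M_i for p''(x_i). With h_i = 1, 1 and divided differences Δ_i = 1, -7, the continuity of p' gives the tridiagonal system
  1·M_0 + 4·M_1 + 1·M_2 = 6(Δ_1 - Δ_0) = -48
Natural end conditions: M_0 = M_2 = 0.
Hence M_0 = 0, M_1 = -12, M_2 = 0.
On [1, 2], p(x) = 6 - 3·(x - 1) - 6·(x - 1)² + 2·(x - 1)³.
With (x - 1) = 1/2: p(3/2) = 13/4.

3.2500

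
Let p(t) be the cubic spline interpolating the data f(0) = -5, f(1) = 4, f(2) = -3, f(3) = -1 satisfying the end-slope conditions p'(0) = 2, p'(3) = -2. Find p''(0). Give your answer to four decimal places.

42.1333

With M_i denoting the second derivative at x_i, h_i = 1, 1, 1, and Δ_i = (y_(i+1) − y_i)/h_i = 9, -7, 2:
  1·M_0 + 4·M_1 + 1·M_2 = 6(Δ_1 - Δ_0) = -96
  1·M_1 + 4·M_2 + 1·M_3 = 6(Δ_2 - Δ_1) = 54
Clamped end conditions give two more equations: 2h_0·M_0 + h_0·M_1 = 6(Δ_0 - p'(0)) = 42 and h_2·M_2 + 2h_2·M_3 = 6(p'(3) - Δ_2) = -24.
Hence M_0 = 632/15, M_1 = -634/15, M_2 = 464/15, M_3 = -412/15.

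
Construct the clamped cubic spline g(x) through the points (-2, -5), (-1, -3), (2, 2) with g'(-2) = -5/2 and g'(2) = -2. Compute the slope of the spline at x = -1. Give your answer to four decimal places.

4.0625

With m_i denoting the second derivative at x_i, h_i = 1, 3, and Δ_i = (y_(i+1) − y_i)/h_i = 2, 5/3:
  1·m_0 + 8·m_1 + 3·m_2 = 6(Δ_1 - Δ_0) = -2
Clamped end conditions give two more equations: 2h_0·m_0 + h_0·m_1 = 6(Δ_0 - g'(-2)) = 27 and h_1·m_1 + 2h_1·m_2 = 6(g'(2) - Δ_1) = -22.
Solving the tridiagonal system: m_0 = 111/8, m_1 = -3/4, m_2 = -79/24.
On [-1, 2], g'(x) = b_1 + 2c_1·(x + 1) + 3d_1·(x + 1)² with b_1 = Δ_1 - h_1(2m_1 + m_2)/6 = 65/16, c_1 = m_1/2 = -3/8, d_1 = (m_2 - m_1)/(6h_1) = -61/432. So g'(-1) = 65/16.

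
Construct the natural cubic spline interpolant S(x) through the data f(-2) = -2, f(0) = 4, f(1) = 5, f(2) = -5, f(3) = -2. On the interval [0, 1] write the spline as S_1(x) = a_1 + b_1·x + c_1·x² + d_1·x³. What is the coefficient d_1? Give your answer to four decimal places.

-4.1977

Let M_i = S''(x_i). Step sizes h_i = 2, 1, 1, 1; slopes of the chords Δ_i = (y_(i+1) - y_i)/h_i = 3, 1, -10, 3.
  2·M_0 + 6·M_1 + 1·M_2 = 6(Δ_1 - Δ_0) = -12
  1·M_1 + 4·M_2 + 1·M_3 = 6(Δ_2 - Δ_1) = -66
  1·M_2 + 4·M_3 + 1·M_4 = 6(Δ_3 - Δ_2) = 78
Natural end conditions: M_0 = M_4 = 0.
Solving the tridiagonal system: M_0 = 0, M_1 = 81/43, M_2 = -1002/43, M_3 = 1089/43, M_4 = 0.
On [0, 1], with S_1(x) = a_1 + b_1·x + c_1·x² + d_1·x³: c_1 = M_1/2 = 81/86, d_1 = (M_2 - M_1)/(6h_1) = -361/86, b_1 = Δ_1 - h_1(2M_1 + M_2)/6 = 183/43.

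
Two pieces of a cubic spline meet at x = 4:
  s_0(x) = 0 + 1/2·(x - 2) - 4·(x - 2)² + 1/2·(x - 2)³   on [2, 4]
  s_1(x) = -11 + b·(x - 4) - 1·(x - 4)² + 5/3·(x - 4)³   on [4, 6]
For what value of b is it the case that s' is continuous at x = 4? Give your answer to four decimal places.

s_0'(x) = 1/2 - 8·(x - 2) + 3/2·(x - 2)², so s_0'(4) = -19/2. On the right, s_1'(4) = b, so b = -19/2.

-9.5000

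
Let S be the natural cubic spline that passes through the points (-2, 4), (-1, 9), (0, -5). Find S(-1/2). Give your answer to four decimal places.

Write M_i for S''(x_i). With h_i = 1, 1 and divided differences Δ_i = 5, -14, the continuity of S' gives the tridiagonal system
  1·M_0 + 4·M_1 + 1·M_2 = 6(Δ_1 - Δ_0) = -114
Natural end conditions: M_0 = M_2 = 0.
Forward elimination and back-substitution give M_0 = 0, M_1 = -57/2, M_2 = 0.
On [-1, 0], S(t) = 9 - 9/2·(t + 1) - 57/4·(t + 1)² + 19/4·(t + 1)³.
With (t + 1) = 1/2: S(-1/2) = 121/32.

3.7813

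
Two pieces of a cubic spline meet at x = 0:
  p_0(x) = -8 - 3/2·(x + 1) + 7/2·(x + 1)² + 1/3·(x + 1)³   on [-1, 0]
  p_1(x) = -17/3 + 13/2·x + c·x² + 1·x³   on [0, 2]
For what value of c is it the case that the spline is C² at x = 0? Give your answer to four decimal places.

4.5000

p_0''(x) = 7 + 2·(x + 1), so p_0''(0) = 9. On the right, p_1''(0) = 2c, so c = 9/2.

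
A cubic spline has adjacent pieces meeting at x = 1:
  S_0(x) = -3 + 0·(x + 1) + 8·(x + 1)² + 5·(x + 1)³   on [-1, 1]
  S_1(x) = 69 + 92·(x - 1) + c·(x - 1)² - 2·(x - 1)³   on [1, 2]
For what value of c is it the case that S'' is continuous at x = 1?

38

S_0''(x) = 16 + 30·(x + 1), so S_0''(1) = 76. On the right, S_1''(1) = 2c, so c = 38.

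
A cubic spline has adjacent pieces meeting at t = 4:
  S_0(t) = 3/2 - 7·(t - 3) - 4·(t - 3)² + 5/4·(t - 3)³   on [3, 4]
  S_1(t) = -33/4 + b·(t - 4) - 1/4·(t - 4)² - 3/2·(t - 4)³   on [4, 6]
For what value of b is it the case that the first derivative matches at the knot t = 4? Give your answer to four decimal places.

S_0'(t) = -7 - 8·(t - 3) + 15/4·(t - 3)², so S_0'(4) = -45/4. On the right, S_1'(4) = b, so b = -45/4.

-11.2500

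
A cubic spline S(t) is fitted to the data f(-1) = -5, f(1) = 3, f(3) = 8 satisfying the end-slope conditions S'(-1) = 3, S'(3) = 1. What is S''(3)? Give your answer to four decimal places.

With σ_i denoting the second derivative at x_i, h_i = 2, 2, and Δ_i = (y_(i+1) − y_i)/h_i = 4, 5/2:
  2·σ_0 + 8·σ_1 + 2·σ_2 = 6(Δ_1 - Δ_0) = -9
Clamped end conditions give two more equations: 2h_0·σ_0 + h_0·σ_1 = 6(Δ_0 - S'(-1)) = 6 and h_1·σ_1 + 2h_1·σ_2 = 6(S'(3) - Δ_1) = -9.
Solving: σ_0 = 17/8, σ_1 = -5/4, σ_2 = -13/8.

-1.6250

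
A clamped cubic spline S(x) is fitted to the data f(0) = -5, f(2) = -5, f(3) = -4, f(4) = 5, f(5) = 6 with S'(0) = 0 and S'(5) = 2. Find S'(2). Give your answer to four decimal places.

-1.1463

Let σ_i = S''(x_i). Step sizes h_i = 2, 1, 1, 1; slopes of the chords Δ_i = (y_(i+1) - y_i)/h_i = 0, 1, 9, 1.
  2·σ_0 + 6·σ_1 + 1·σ_2 = 6(Δ_1 - Δ_0) = 6
  1·σ_1 + 4·σ_2 + 1·σ_3 = 6(Δ_2 - Δ_1) = 48
  1·σ_2 + 4·σ_3 + 1·σ_4 = 6(Δ_3 - Δ_2) = -48
Clamped end conditions give two more equations: 2h_0·σ_0 + h_0·σ_1 = 6(Δ_0 - S'(0)) = 0 and h_3·σ_3 + 2h_3·σ_4 = 6(S'(5) - Δ_3) = 6.
Forward elimination and back-substitution give σ_0 = 47/41, σ_1 = -94/41, σ_2 = 716/41, σ_3 = -802/41, σ_4 = 524/41.
On [2, 3], S'(x) = b_1 + 2c_1·(x - 2) + 3d_1·(x - 2)² with b_1 = Δ_1 - h_1(2σ_1 + σ_2)/6 = -47/41, c_1 = σ_1/2 = -47/41, d_1 = (σ_2 - σ_1)/(6h_1) = 135/41. So S'(2) = -47/41.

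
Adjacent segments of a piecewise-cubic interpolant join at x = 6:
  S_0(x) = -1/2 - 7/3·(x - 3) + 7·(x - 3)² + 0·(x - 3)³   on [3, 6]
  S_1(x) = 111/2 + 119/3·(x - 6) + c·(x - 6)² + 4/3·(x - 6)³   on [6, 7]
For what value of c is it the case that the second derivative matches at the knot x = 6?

S_0''(x) = 14 + 0·(x - 3), so S_0''(6) = 14. On the right, S_1''(6) = 2c, so c = 7.

7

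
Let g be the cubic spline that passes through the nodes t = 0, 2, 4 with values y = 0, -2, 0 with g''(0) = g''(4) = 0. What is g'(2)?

0

Let σ_i = g''(x_i). Step sizes h_i = 2, 2; slopes of the chords Δ_i = (y_(i+1) - y_i)/h_i = -1, 1.
  2·σ_0 + 8·σ_1 + 2·σ_2 = 6(Δ_1 - Δ_0) = 12
Natural end conditions: σ_0 = σ_2 = 0.
Solving the tridiagonal system: σ_0 = 0, σ_1 = 3/2, σ_2 = 0.
On [2, 4], g'(t) = b_1 + 2c_1·(t - 2) + 3d_1·(t - 2)² with b_1 = Δ_1 - h_1(2σ_1 + σ_2)/6 = 0, c_1 = σ_1/2 = 3/4, d_1 = (σ_2 - σ_1)/(6h_1) = -1/8. So g'(2) = 0.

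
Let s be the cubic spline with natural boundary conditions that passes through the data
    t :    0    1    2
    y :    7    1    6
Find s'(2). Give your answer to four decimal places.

Put M_i = s'' at the i-th knot. Here h = (1, 1) and Δ = (-6, 5), so the interior equations h_(i-1)·M_(i-1) + 2(h_(i-1)+h_i)·M_i + h_i·M_(i+1) = 6(Δ_i − Δ_(i-1)) read
  1·M_0 + 4·M_1 + 1·M_2 = 6(Δ_1 - Δ_0) = 66
Natural end conditions: M_0 = M_2 = 0.
Forward elimination and back-substitution give M_0 = 0, M_1 = 33/2, M_2 = 0.
On [1, 2], s'(t) = b_1 + 2c_1·(t - 1) + 3d_1·(t - 1)² with b_1 = Δ_1 - h_1(2M_1 + M_2)/6 = -1/2, c_1 = M_1/2 = 33/4, d_1 = (M_2 - M_1)/(6h_1) = -11/4. So s'(2) = 31/4.

7.7500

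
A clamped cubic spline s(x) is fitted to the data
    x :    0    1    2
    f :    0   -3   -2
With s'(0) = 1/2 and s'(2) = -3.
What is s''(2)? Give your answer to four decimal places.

-19.7500

Write M_i for s''(x_i). With h_i = 1, 1 and divided differences Δ_i = -3, 1, the continuity of s' gives the tridiagonal system
  1·M_0 + 4·M_1 + 1·M_2 = 6(Δ_1 - Δ_0) = 24
Clamped end conditions give two more equations: 2h_0·M_0 + h_0·M_1 = 6(Δ_0 - s'(0)) = -21 and h_1·M_1 + 2h_1·M_2 = 6(s'(2) - Δ_1) = -24.
Hence M_0 = -73/4, M_1 = 31/2, M_2 = -79/4.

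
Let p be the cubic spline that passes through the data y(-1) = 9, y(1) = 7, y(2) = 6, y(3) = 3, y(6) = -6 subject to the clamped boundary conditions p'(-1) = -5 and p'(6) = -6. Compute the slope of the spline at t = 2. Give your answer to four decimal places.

Write m_i for p''(x_i). With h_i = 2, 1, 1, 3 and divided differences Δ_i = -1, -1, -3, -3, the continuity of p' gives the tridiagonal system
  2·m_0 + 6·m_1 + 1·m_2 = 6(Δ_1 - Δ_0) = 0
  1·m_1 + 4·m_2 + 1·m_3 = 6(Δ_2 - Δ_1) = -12
  1·m_2 + 8·m_3 + 3·m_4 = 6(Δ_3 - Δ_2) = 0
Clamped end conditions give two more equations: 2h_0·m_0 + h_0·m_1 = 6(Δ_0 - p'(-1)) = 24 and h_3·m_3 + 2h_3·m_4 = 6(p'(6) - Δ_3) = -18.
Forward elimination and back-substitution give m_0 = 545/79, m_1 = -142/79, m_2 = -238/79, m_3 = 146/79, m_4 = -310/79.
On [2, 3], p'(t) = b_2 + 2c_2·(t - 2) + 3d_2·(t - 2)² with b_2 = Δ_2 - h_2(2m_2 + m_3)/6 = -182/79, c_2 = m_2/2 = -119/79, d_2 = (m_3 - m_2)/(6h_2) = 64/79. So p'(2) = -182/79.

-2.3038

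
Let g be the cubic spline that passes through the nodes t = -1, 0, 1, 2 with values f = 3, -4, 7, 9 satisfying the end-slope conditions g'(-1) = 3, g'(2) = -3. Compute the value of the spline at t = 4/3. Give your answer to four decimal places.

9.3111

Put m_i = g'' at the i-th knot. Here h = (1, 1, 1) and Δ = (-7, 11, 2), so the interior equations h_(i-1)·m_(i-1) + 2(h_(i-1)+h_i)·m_i + h_i·m_(i+1) = 6(Δ_i − Δ_(i-1)) read
  1·m_0 + 4·m_1 + 1·m_2 = 6(Δ_1 - Δ_0) = 108
  1·m_1 + 4·m_2 + 1·m_3 = 6(Δ_2 - Δ_1) = -54
Clamped end conditions give two more equations: 2h_0·m_0 + h_0·m_1 = 6(Δ_0 - g'(-1)) = -60 and h_2·m_2 + 2h_2·m_3 = 6(g'(2) - Δ_2) = -30.
Forward elimination and back-substitution give m_0 = -266/5, m_1 = 232/5, m_2 = -122/5, m_3 = -14/5.
On [1, 2], g(t) = 7 + 53/5·(t - 1) - 61/5·(t - 1)² + 18/5·(t - 1)³.
With (t - 1) = 1/3: g(4/3) = 419/45.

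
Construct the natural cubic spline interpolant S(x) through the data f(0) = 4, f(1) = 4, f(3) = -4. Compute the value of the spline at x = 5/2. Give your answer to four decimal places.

Write M_i for S''(x_i). With h_i = 1, 2 and divided differences Δ_i = 0, -4, the continuity of S' gives the tridiagonal system
  1·M_0 + 6·M_1 + 2·M_2 = 6(Δ_1 - Δ_0) = -24
Natural end conditions: M_0 = M_2 = 0.
Solving: M_0 = 0, M_1 = -4, M_2 = 0.
On [1, 3], S(x) = 4 - 4/3·(x - 1) - 2·(x - 1)² + 1/3·(x - 1)³.
With (x - 1) = 3/2: S(5/2) = -11/8.

-1.3750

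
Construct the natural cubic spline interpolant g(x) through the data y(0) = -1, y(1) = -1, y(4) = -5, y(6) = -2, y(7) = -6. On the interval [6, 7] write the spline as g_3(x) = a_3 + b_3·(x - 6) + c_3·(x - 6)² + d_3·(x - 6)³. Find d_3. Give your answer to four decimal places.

Let M_i = g''(x_i). Step sizes h_i = 1, 3, 2, 1; slopes of the chords Δ_i = (y_(i+1) - y_i)/h_i = 0, -4/3, 3/2, -4.
  1·M_0 + 8·M_1 + 3·M_2 = 6(Δ_1 - Δ_0) = -8
  3·M_1 + 10·M_2 + 2·M_3 = 6(Δ_2 - Δ_1) = 17
  2·M_2 + 6·M_3 + 1·M_4 = 6(Δ_3 - Δ_2) = -33
Natural end conditions: M_0 = M_4 = 0.
Forward elimination and back-substitution give M_0 = 0, M_1 = -476/197, M_2 = 744/197, M_3 = -2663/394, M_4 = 0.
On [6, 7], with g_3(x) = a_3 + b_3·(x - 6) + c_3·(x - 6)² + d_3·(x - 6)³: c_3 = M_3/2 = -2663/788, d_3 = (M_4 - M_3)/(6h_3) = 2663/2364, b_3 = Δ_3 - h_3(2M_3 + M_4)/6 = -2065/1182.

1.1265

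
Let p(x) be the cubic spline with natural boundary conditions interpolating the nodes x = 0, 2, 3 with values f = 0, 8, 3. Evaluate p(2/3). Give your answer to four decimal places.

4.4444

With M_i denoting the second derivative at x_i, h_i = 2, 1, and Δ_i = (y_(i+1) − y_i)/h_i = 4, -5:
  2·M_0 + 6·M_1 + 1·M_2 = 6(Δ_1 - Δ_0) = -54
Natural end conditions: M_0 = M_2 = 0.
Solving: M_0 = 0, M_1 = -9, M_2 = 0.
On [0, 2], p(x) = 0 + 7·x + 0·x² - 3/4·x³.
With x = 2/3: p(2/3) = 40/9.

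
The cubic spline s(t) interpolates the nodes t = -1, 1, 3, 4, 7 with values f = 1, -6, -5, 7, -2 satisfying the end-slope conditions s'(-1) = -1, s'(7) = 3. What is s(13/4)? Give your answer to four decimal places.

-2.0580

Put m_i = s'' at the i-th knot. Here h = (2, 2, 1, 3) and Δ = (-7/2, 1/2, 12, -3), so the interior equations h_(i-1)·m_(i-1) + 2(h_(i-1)+h_i)·m_i + h_i·m_(i+1) = 6(Δ_i − Δ_(i-1)) read
  2·m_0 + 8·m_1 + 2·m_2 = 6(Δ_1 - Δ_0) = 24
  2·m_1 + 6·m_2 + 1·m_3 = 6(Δ_2 - Δ_1) = 69
  1·m_2 + 8·m_3 + 3·m_4 = 6(Δ_3 - Δ_2) = -90
Clamped end conditions give two more equations: 2h_0·m_0 + h_0·m_1 = 6(Δ_0 - s'(-1)) = -15 and h_3·m_3 + 2h_3·m_4 = 6(s'(7) - Δ_3) = 36.
Solving the tridiagonal system: m_0 = -157/40, m_1 = 7/20, m_2 = 581/40, m_3 = -377/20, m_4 = 617/40.
On [3, 4], s(t) = -5 + 103/10·(t - 3) + 581/80·(t - 3)² - 89/16·(t - 3)³.
With (t - 3) = 1/4: s(13/4) = -10537/5120.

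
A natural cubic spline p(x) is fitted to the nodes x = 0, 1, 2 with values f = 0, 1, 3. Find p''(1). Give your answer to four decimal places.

Write M_i for p''(x_i). With h_i = 1, 1 and divided differences Δ_i = 1, 2, the continuity of p' gives the tridiagonal system
  1·M_0 + 4·M_1 + 1·M_2 = 6(Δ_1 - Δ_0) = 6
Natural end conditions: M_0 = M_2 = 0.
Forward elimination and back-substitution give M_0 = 0, M_1 = 3/2, M_2 = 0.

1.5000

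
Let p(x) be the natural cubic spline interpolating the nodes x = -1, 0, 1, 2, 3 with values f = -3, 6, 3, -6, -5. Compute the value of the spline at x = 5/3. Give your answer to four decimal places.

-3.6058

Let σ_i = p''(x_i). Step sizes h_i = 1, 1, 1, 1; slopes of the chords Δ_i = (y_(i+1) - y_i)/h_i = 9, -3, -9, 1.
  1·σ_0 + 4·σ_1 + 1·σ_2 = 6(Δ_1 - Δ_0) = -72
  1·σ_1 + 4·σ_2 + 1·σ_3 = 6(Δ_2 - Δ_1) = -36
  1·σ_2 + 4·σ_3 + 1·σ_4 = 6(Δ_3 - Δ_2) = 60
Natural end conditions: σ_0 = σ_4 = 0.
Solving the tridiagonal system: σ_0 = 0, σ_1 = -219/14, σ_2 = -66/7, σ_3 = 243/14, σ_4 = 0.
On [1, 2], p(x) = 3 - 35/4·(x - 1) - 33/7·(x - 1)² + 125/28·(x - 1)³.
With (x - 1) = 2/3: p(5/3) = -1363/378.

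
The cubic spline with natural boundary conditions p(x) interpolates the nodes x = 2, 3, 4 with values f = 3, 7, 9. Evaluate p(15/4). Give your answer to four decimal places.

8.6172

Let σ_i = p''(x_i). Step sizes h_i = 1, 1; slopes of the chords Δ_i = (y_(i+1) - y_i)/h_i = 4, 2.
  1·σ_0 + 4·σ_1 + 1·σ_2 = 6(Δ_1 - Δ_0) = -12
Natural end conditions: σ_0 = σ_2 = 0.
Solving the tridiagonal system: σ_0 = 0, σ_1 = -3, σ_2 = 0.
On [3, 4], p(x) = 7 + 3·(x - 3) - 3/2·(x - 3)² + 1/2·(x - 3)³.
With (x - 3) = 3/4: p(15/4) = 1103/128.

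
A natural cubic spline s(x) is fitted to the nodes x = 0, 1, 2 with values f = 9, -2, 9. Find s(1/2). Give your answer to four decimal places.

Write M_i for s''(x_i). With h_i = 1, 1 and divided differences Δ_i = -11, 11, the continuity of s' gives the tridiagonal system
  1·M_0 + 4·M_1 + 1·M_2 = 6(Δ_1 - Δ_0) = 132
Natural end conditions: M_0 = M_2 = 0.
Hence M_0 = 0, M_1 = 33, M_2 = 0.
On [0, 1], s(x) = 9 - 33/2·x + 0·x² + 11/2·x³.
With x = 1/2: s(1/2) = 23/16.

1.4375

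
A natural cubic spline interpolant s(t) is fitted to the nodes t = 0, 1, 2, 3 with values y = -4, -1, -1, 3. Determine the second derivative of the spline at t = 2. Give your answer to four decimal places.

7.6000

Let M_i = s''(x_i). Step sizes h_i = 1, 1, 1; slopes of the chords Δ_i = (y_(i+1) - y_i)/h_i = 3, 0, 4.
  1·M_0 + 4·M_1 + 1·M_2 = 6(Δ_1 - Δ_0) = -18
  1·M_1 + 4·M_2 + 1·M_3 = 6(Δ_2 - Δ_1) = 24
Natural end conditions: M_0 = M_3 = 0.
Solving the tridiagonal system: M_0 = 0, M_1 = -32/5, M_2 = 38/5, M_3 = 0.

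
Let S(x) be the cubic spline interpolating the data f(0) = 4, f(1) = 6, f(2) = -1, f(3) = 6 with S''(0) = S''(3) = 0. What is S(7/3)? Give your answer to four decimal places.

-0.2716

With m_i denoting the second derivative at x_i, h_i = 1, 1, 1, and Δ_i = (y_(i+1) − y_i)/h_i = 2, -7, 7:
  1·m_0 + 4·m_1 + 1·m_2 = 6(Δ_1 - Δ_0) = -54
  1·m_1 + 4·m_2 + 1·m_3 = 6(Δ_2 - Δ_1) = 84
Natural end conditions: m_0 = m_3 = 0.
Solving the tridiagonal system: m_0 = 0, m_1 = -20, m_2 = 26, m_3 = 0.
On [2, 3], S(x) = -1 - 5/3·(x - 2) + 13·(x - 2)² - 13/3·(x - 2)³.
With (x - 2) = 1/3: S(7/3) = -22/81.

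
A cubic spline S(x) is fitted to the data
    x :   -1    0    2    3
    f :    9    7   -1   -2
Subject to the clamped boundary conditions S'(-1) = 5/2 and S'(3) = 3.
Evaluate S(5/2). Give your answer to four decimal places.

-2.2857

Put σ_i = S'' at the i-th knot. Here h = (1, 2, 1) and Δ = (-2, -4, -1), so the interior equations h_(i-1)·σ_(i-1) + 2(h_(i-1)+h_i)·σ_i + h_i·σ_(i+1) = 6(Δ_i − Δ_(i-1)) read
  1·σ_0 + 6·σ_1 + 2·σ_2 = 6(Δ_1 - Δ_0) = -12
  2·σ_1 + 6·σ_2 + 1·σ_3 = 6(Δ_2 - Δ_1) = 18
Clamped end conditions give two more equations: 2h_0·σ_0 + h_0·σ_1 = 6(Δ_0 - S'(-1)) = -27 and h_2·σ_2 + 2h_2·σ_3 = 6(S'(3) - Δ_2) = 24.
Hence σ_0 = -94/7, σ_1 = -1/7, σ_2 = 8/7, σ_3 = 80/7.
On [2, 3], S(x) = -1 - 23/7·(x - 2) + 4/7·(x - 2)² + 12/7·(x - 2)³.
With (x - 2) = 1/2: S(5/2) = -16/7.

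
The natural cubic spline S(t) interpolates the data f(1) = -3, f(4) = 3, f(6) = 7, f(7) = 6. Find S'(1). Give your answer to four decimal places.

With M_i denoting the second derivative at x_i, h_i = 3, 2, 1, and Δ_i = (y_(i+1) − y_i)/h_i = 2, 2, -1:
  3·M_0 + 10·M_1 + 2·M_2 = 6(Δ_1 - Δ_0) = 0
  2·M_1 + 6·M_2 + 1·M_3 = 6(Δ_2 - Δ_1) = -18
Natural end conditions: M_0 = M_3 = 0.
Forward elimination and back-substitution give M_0 = 0, M_1 = 9/14, M_2 = -45/14, M_3 = 0.
On [1, 4], S'(t) = b_0 + 2c_0·(t - 1) + 3d_0·(t - 1)² with b_0 = Δ_0 - h_0(2M_0 + M_1)/6 = 47/28, c_0 = M_0/2 = 0, d_0 = (M_1 - M_0)/(6h_0) = 1/28. So S'(1) = 47/28.

1.6786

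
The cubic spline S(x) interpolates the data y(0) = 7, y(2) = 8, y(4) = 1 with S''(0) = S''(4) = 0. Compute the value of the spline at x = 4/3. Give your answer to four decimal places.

Put σ_i = S'' at the i-th knot. Here h = (2, 2) and Δ = (1/2, -7/2), so the interior equations h_(i-1)·σ_(i-1) + 2(h_(i-1)+h_i)·σ_i + h_i·σ_(i+1) = 6(Δ_i − Δ_(i-1)) read
  2·σ_0 + 8·σ_1 + 2·σ_2 = 6(Δ_1 - Δ_0) = -24
Natural end conditions: σ_0 = σ_2 = 0.
Hence σ_0 = 0, σ_1 = -3, σ_2 = 0.
On [0, 2], S(x) = 7 + 3/2·x + 0·x² - 1/4·x³.
With x = 4/3: S(4/3) = 227/27.

8.4074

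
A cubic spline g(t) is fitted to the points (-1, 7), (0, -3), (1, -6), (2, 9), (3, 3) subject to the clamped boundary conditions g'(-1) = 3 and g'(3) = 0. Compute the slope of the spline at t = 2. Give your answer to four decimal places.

With M_i denoting the second derivative at x_i, h_i = 1, 1, 1, 1, and Δ_i = (y_(i+1) − y_i)/h_i = -10, -3, 15, -6:
  1·M_0 + 4·M_1 + 1·M_2 = 6(Δ_1 - Δ_0) = 42
  1·M_1 + 4·M_2 + 1·M_3 = 6(Δ_2 - Δ_1) = 108
  1·M_2 + 4·M_3 + 1·M_4 = 6(Δ_3 - Δ_2) = -126
Clamped end conditions give two more equations: 2h_0·M_0 + h_0·M_1 = 6(Δ_0 - g'(-1)) = -78 and h_3·M_3 + 2h_3·M_4 = 6(g'(3) - Δ_3) = 36.
Hence M_0 = -1269/28, M_1 = 177/14, M_2 = 147/4, M_3 = -723/14, M_4 = 1227/28.
On [2, 3], g'(t) = b_3 + 2c_3·(t - 2) + 3d_3·(t - 2)² with b_3 = Δ_3 - h_3(2M_3 + M_4)/6 = 219/56, c_3 = M_3/2 = -723/28, d_3 = (M_4 - M_3)/(6h_3) = 891/56. So g'(2) = 219/56.

3.9107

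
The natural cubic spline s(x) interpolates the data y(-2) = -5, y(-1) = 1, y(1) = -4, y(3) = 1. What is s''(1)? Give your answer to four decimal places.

6.4091

With m_i denoting the second derivative at x_i, h_i = 1, 2, 2, and Δ_i = (y_(i+1) − y_i)/h_i = 6, -5/2, 5/2:
  1·m_0 + 6·m_1 + 2·m_2 = 6(Δ_1 - Δ_0) = -51
  2·m_1 + 8·m_2 + 2·m_3 = 6(Δ_2 - Δ_1) = 30
Natural end conditions: m_0 = m_3 = 0.
Hence m_0 = 0, m_1 = -117/11, m_2 = 141/22, m_3 = 0.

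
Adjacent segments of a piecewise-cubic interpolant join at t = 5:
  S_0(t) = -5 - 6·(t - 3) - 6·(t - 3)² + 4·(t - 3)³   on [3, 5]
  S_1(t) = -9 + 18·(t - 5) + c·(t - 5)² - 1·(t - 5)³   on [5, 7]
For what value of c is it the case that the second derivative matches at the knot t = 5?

18

S_0''(t) = -12 + 24·(t - 3), so S_0''(5) = 36. On the right, S_1''(5) = 2c, so c = 18.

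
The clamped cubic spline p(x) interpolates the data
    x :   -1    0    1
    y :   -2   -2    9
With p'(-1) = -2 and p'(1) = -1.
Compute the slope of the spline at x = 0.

9

Let m_i = p''(x_i). Step sizes h_i = 1, 1; slopes of the chords Δ_i = (y_(i+1) - y_i)/h_i = 0, 11.
  1·m_0 + 4·m_1 + 1·m_2 = 6(Δ_1 - Δ_0) = 66
Clamped end conditions give two more equations: 2h_0·m_0 + h_0·m_1 = 6(Δ_0 - p'(-1)) = 12 and h_1·m_1 + 2h_1·m_2 = 6(p'(1) - Δ_1) = -72.
Forward elimination and back-substitution give m_0 = -10, m_1 = 32, m_2 = -52.
On [0, 1], p'(x) = b_1 + 2c_1·x + 3d_1·x² with b_1 = Δ_1 - h_1(2m_1 + m_2)/6 = 9, c_1 = m_1/2 = 16, d_1 = (m_2 - m_1)/(6h_1) = -14. So p'(0) = 9.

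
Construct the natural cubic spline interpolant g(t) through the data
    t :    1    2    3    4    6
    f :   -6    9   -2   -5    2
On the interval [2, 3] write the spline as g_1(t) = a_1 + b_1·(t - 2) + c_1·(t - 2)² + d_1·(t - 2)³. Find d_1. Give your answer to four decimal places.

Let σ_i = g''(x_i). Step sizes h_i = 1, 1, 1, 2; slopes of the chords Δ_i = (y_(i+1) - y_i)/h_i = 15, -11, -3, 7/2.
  1·σ_0 + 4·σ_1 + 1·σ_2 = 6(Δ_1 - Δ_0) = -156
  1·σ_1 + 4·σ_2 + 1·σ_3 = 6(Δ_2 - Δ_1) = 48
  1·σ_2 + 6·σ_3 + 2·σ_4 = 6(Δ_3 - Δ_2) = 39
Natural end conditions: σ_0 = σ_4 = 0.
Hence σ_0 = 0, σ_1 = -3837/86, σ_2 = 966/43, σ_3 = 237/86, σ_4 = 0.
On [2, 3], with g_1(t) = a_1 + b_1·(t - 2) + c_1·(t - 2)² + d_1·(t - 2)³: c_1 = σ_1/2 = -3837/172, d_1 = (σ_2 - σ_1)/(6h_1) = 1923/172, b_1 = Δ_1 - h_1(2σ_1 + σ_2)/6 = 11/86.

11.1802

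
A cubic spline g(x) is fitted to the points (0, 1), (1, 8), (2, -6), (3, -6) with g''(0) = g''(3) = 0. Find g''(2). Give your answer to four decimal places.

Put σ_i = g'' at the i-th knot. Here h = (1, 1, 1) and Δ = (7, -14, 0), so the interior equations h_(i-1)·σ_(i-1) + 2(h_(i-1)+h_i)·σ_i + h_i·σ_(i+1) = 6(Δ_i − Δ_(i-1)) read
  1·σ_0 + 4·σ_1 + 1·σ_2 = 6(Δ_1 - Δ_0) = -126
  1·σ_1 + 4·σ_2 + 1·σ_3 = 6(Δ_2 - Δ_1) = 84
Natural end conditions: σ_0 = σ_3 = 0.
Hence σ_0 = 0, σ_1 = -196/5, σ_2 = 154/5, σ_3 = 0.

30.8000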